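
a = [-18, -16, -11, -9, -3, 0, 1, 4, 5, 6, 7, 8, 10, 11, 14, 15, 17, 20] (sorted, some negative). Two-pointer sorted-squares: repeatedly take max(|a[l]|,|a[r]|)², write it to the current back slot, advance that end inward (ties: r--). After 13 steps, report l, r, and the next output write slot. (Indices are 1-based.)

l=1 r=18: |-18|<=|20| out[18]=400, r--
l=1 r=17: |-18|>|17| out[17]=324, l++
l=2 r=17: |-16|<=|17| out[16]=289, r--
l=2 r=16: |-16|>|15| out[15]=256, l++
l=3 r=16: |-11|<=|15| out[14]=225, r--
l=3 r=15: |-11|<=|14| out[13]=196, r--
l=3 r=14: |-11|<=|11| out[12]=121, r--
l=3 r=13: |-11|>|10| out[11]=121, l++
l=4 r=13: |-9|<=|10| out[10]=100, r--
l=4 r=12: |-9|>|8| out[9]=81, l++
l=5 r=12: |-3|<=|8| out[8]=64, r--
l=5 r=11: |-3|<=|7| out[7]=49, r--
l=5 r=10: |-3|<=|6| out[6]=36, r--

l=5, r=9, next write slot=5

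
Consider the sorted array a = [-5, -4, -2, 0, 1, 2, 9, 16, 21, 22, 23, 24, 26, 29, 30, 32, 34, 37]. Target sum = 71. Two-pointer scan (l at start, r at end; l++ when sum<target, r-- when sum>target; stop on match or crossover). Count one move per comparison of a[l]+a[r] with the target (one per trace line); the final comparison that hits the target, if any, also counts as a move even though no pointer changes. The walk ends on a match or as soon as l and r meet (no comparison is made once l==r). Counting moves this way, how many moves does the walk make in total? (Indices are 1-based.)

[1,18] -5+37=32 <71 → l++
[2,18] -4+37=33 <71 → l++
[3,18] -2+37=35 <71 → l++
[4,18] 0+37=37 <71 → l++
[5,18] 1+37=38 <71 → l++
[6,18] 2+37=39 <71 → l++
[7,18] 9+37=46 <71 → l++
[8,18] 16+37=53 <71 → l++
[9,18] 21+37=58 <71 → l++
[10,18] 22+37=59 <71 → l++
[11,18] 23+37=60 <71 → l++
[12,18] 24+37=61 <71 → l++
[13,18] 26+37=63 <71 → l++
[14,18] 29+37=66 <71 → l++
[15,18] 30+37=67 <71 → l++
[16,18] 32+37=69 <71 → l++
[17,18] 34+37=71 → found

17 moves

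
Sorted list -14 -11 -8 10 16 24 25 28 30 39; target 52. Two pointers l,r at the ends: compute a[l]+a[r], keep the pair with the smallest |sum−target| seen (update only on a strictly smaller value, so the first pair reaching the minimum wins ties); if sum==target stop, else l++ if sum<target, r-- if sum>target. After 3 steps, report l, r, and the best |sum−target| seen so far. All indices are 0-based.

l=3, r=9, best |Δ|=21

l=0 r=9: -14+39=25 d=27 *, l++
l=1 r=9: -11+39=28 d=24 *, l++
l=2 r=9: -8+39=31 d=21 *, l++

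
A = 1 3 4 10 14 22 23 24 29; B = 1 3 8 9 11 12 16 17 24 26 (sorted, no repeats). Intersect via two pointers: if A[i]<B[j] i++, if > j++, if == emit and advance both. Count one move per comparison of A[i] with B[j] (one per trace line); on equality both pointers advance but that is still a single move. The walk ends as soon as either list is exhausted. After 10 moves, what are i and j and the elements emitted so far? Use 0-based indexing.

i=5, j=7, emitted=[1, 3]

[i=0,j=0] 1==1 emit → i++,j++
[i=1,j=1] 3==3 emit → i++,j++
[i=2,j=2] 4<8 → i++
[i=3,j=2] 10>8 → j++
[i=3,j=3] 10>9 → j++
[i=3,j=4] 10<11 → i++
[i=4,j=4] 14>11 → j++
[i=4,j=5] 14>12 → j++
[i=4,j=6] 14<16 → i++
[i=5,j=6] 22>16 → j++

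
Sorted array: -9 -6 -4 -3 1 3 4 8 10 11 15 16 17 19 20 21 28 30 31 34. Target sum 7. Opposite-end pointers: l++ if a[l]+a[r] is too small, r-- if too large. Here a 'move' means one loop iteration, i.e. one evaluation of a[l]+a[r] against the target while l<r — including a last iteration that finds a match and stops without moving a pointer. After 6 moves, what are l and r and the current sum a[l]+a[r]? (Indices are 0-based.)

l=0 r=19: -9+34=25 >7, r--
l=0 r=18: -9+31=22 >7, r--
l=0 r=17: -9+30=21 >7, r--
l=0 r=16: -9+28=19 >7, r--
l=0 r=15: -9+21=12 >7, r--
l=0 r=14: -9+20=11 >7, r--

l=0, r=13, sum=10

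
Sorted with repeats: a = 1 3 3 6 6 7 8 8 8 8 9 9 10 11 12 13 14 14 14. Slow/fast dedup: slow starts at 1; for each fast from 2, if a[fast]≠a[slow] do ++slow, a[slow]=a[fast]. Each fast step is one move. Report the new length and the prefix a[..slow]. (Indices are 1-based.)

length 11; prefix = [1, 3, 6, 7, 8, 9, 10, 11, 12, 13, 14]

slow=1 fast=2: a[fast]=3≠a[slow]=1 write a[2]=3, slow++,fast++
slow=2 fast=3: a[fast]=3=a[slow] dup, fast++
slow=2 fast=4: a[fast]=6≠a[slow]=3 write a[3]=6, slow++,fast++
slow=3 fast=5: a[fast]=6=a[slow] dup, fast++
slow=3 fast=6: a[fast]=7≠a[slow]=6 write a[4]=7, slow++,fast++
slow=4 fast=7: a[fast]=8≠a[slow]=7 write a[5]=8, slow++,fast++
slow=5 fast=8: a[fast]=8=a[slow] dup, fast++
slow=5 fast=9: a[fast]=8=a[slow] dup, fast++
slow=5 fast=10: a[fast]=8=a[slow] dup, fast++
slow=5 fast=11: a[fast]=9≠a[slow]=8 write a[6]=9, slow++,fast++
slow=6 fast=12: a[fast]=9=a[slow] dup, fast++
slow=6 fast=13: a[fast]=10≠a[slow]=9 write a[7]=10, slow++,fast++
slow=7 fast=14: a[fast]=11≠a[slow]=10 write a[8]=11, slow++,fast++
slow=8 fast=15: a[fast]=12≠a[slow]=11 write a[9]=12, slow++,fast++
slow=9 fast=16: a[fast]=13≠a[slow]=12 write a[10]=13, slow++,fast++
slow=10 fast=17: a[fast]=14≠a[slow]=13 write a[11]=14, slow++,fast++
slow=11 fast=18: a[fast]=14=a[slow] dup, fast++
slow=11 fast=19: a[fast]=14=a[slow] dup, fast++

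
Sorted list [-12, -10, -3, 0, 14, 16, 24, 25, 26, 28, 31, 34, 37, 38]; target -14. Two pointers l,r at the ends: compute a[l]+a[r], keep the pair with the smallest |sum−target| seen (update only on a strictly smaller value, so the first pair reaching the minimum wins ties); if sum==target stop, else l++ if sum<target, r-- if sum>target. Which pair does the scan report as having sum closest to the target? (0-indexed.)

pair (-12, -3) with sum -15 (|Δ|=1)

[0,13] -12+38=26 d=40 * → r--
[0,12] -12+37=25 d=39 * → r--
[0,11] -12+34=22 d=36 * → r--
[0,10] -12+31=19 d=33 * → r--
[0,9] -12+28=16 d=30 * → r--
[0,8] -12+26=14 d=28 * → r--
[0,7] -12+25=13 d=27 * → r--
[0,6] -12+24=12 d=26 * → r--
[0,5] -12+16=4 d=18 * → r--
[0,4] -12+14=2 d=16 * → r--
[0,3] -12+0=-12 d=2 * → r--
[0,2] -12+-3=-15 d=1 * → l++
[1,2] -10+-3=-13 d=1 → r--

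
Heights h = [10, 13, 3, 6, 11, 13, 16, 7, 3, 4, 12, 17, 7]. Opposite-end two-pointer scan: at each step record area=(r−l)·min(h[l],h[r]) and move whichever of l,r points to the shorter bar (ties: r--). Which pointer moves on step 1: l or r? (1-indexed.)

r

l=1 r=13: min(10,7)*12=84 best=84 *, r--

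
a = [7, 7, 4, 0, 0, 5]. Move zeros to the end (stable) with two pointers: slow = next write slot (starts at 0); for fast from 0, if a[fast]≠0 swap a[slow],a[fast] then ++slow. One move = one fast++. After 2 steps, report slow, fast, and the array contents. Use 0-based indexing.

slow=2, fast=2, a=[7, 7, 4, 0, 0, 5]

slow=0 fast=0: a[fast]=7≠0 swap→a[0]=7, slow++,fast++
slow=1 fast=1: a[fast]=7≠0 swap→a[1]=7, slow++,fast++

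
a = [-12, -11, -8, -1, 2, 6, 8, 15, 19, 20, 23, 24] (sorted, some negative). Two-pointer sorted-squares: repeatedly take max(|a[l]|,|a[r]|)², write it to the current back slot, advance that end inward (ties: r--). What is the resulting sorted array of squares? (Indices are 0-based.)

[1, 4, 36, 64, 64, 121, 144, 225, 361, 400, 529, 576]

l=0 r=11: |-12|<=|24| out[11]=576, r--
l=0 r=10: |-12|<=|23| out[10]=529, r--
l=0 r=9: |-12|<=|20| out[9]=400, r--
l=0 r=8: |-12|<=|19| out[8]=361, r--
l=0 r=7: |-12|<=|15| out[7]=225, r--
l=0 r=6: |-12|>|8| out[6]=144, l++
l=1 r=6: |-11|>|8| out[5]=121, l++
l=2 r=6: |-8|<=|8| out[4]=64, r--
l=2 r=5: |-8|>|6| out[3]=64, l++
l=3 r=5: |-1|<=|6| out[2]=36, r--
l=3 r=4: |-1|<=|2| out[1]=4, r--
l=3 r=3: |-1|<=|-1| out[0]=1, r--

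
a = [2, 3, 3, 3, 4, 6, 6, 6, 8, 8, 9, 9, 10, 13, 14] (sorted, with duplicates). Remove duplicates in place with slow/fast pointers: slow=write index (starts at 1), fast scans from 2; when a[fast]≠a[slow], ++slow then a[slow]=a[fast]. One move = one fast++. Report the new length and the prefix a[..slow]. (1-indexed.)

(s=1,f=2) a[fast]=3≠a[slow]=2 write a[2]=3 → slow++,fast++
(s=2,f=3) a[fast]=3=a[slow] dup → fast++
(s=2,f=4) a[fast]=3=a[slow] dup → fast++
(s=2,f=5) a[fast]=4≠a[slow]=3 write a[3]=4 → slow++,fast++
(s=3,f=6) a[fast]=6≠a[slow]=4 write a[4]=6 → slow++,fast++
(s=4,f=7) a[fast]=6=a[slow] dup → fast++
(s=4,f=8) a[fast]=6=a[slow] dup → fast++
(s=4,f=9) a[fast]=8≠a[slow]=6 write a[5]=8 → slow++,fast++
(s=5,f=10) a[fast]=8=a[slow] dup → fast++
(s=5,f=11) a[fast]=9≠a[slow]=8 write a[6]=9 → slow++,fast++
(s=6,f=12) a[fast]=9=a[slow] dup → fast++
(s=6,f=13) a[fast]=10≠a[slow]=9 write a[7]=10 → slow++,fast++
(s=7,f=14) a[fast]=13≠a[slow]=10 write a[8]=13 → slow++,fast++
(s=8,f=15) a[fast]=14≠a[slow]=13 write a[9]=14 → slow++,fast++

length 9; prefix = [2, 3, 4, 6, 8, 9, 10, 13, 14]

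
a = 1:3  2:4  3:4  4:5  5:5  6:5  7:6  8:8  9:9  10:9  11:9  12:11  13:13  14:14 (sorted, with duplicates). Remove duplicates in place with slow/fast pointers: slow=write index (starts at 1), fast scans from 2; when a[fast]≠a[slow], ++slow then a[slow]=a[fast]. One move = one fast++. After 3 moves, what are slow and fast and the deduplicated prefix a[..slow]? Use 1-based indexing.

slow=1 fast=2: a[fast]=4≠a[slow]=3 write a[2]=4, slow++,fast++
slow=2 fast=3: a[fast]=4=a[slow] dup, fast++
slow=2 fast=4: a[fast]=5≠a[slow]=4 write a[3]=5, slow++,fast++

slow=3, fast=5, prefix=[3, 4, 5]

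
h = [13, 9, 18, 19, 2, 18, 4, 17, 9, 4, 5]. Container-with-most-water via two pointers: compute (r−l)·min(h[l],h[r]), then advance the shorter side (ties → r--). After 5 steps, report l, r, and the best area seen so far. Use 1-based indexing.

l=3, r=8, best area=91

l=1 r=11: min(13,5)*10=50 best=50 *, r--
l=1 r=10: min(13,4)*9=36 best=50, r--
l=1 r=9: min(13,9)*8=72 best=72 *, r--
l=1 r=8: min(13,17)*7=91 best=91 *, l++
l=2 r=8: min(9,17)*6=54 best=91, l++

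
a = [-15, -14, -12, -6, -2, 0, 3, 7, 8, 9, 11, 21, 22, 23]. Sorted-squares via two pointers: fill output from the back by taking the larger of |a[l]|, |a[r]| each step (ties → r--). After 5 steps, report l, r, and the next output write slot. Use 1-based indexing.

[1,14] |-15|<=|23| out[14]=529 → r--
[1,13] |-15|<=|22| out[13]=484 → r--
[1,12] |-15|<=|21| out[12]=441 → r--
[1,11] |-15|>|11| out[11]=225 → l++
[2,11] |-14|>|11| out[10]=196 → l++

l=3, r=11, next write slot=9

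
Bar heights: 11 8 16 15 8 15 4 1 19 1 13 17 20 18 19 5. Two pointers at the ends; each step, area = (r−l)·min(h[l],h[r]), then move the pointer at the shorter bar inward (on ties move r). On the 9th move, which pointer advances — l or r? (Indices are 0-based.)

l

[0,15] min(11,5)*15=75 best=75 * → r--
[0,14] min(11,19)*14=154 best=154 * → l++
[1,14] min(8,19)*13=104 best=154 → l++
[2,14] min(16,19)*12=192 best=192 * → l++
[3,14] min(15,19)*11=165 best=192 → l++
[4,14] min(8,19)*10=80 best=192 → l++
[5,14] min(15,19)*9=135 best=192 → l++
[6,14] min(4,19)*8=32 best=192 → l++
[7,14] min(1,19)*7=7 best=192 → l++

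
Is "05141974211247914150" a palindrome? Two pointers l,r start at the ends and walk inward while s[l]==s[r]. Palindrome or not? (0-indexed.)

palindrome

[0,19] '0'=='0' → l++,r--
[1,18] '5'=='5' → l++,r--
[2,17] '1'=='1' → l++,r--
[3,16] '4'=='4' → l++,r--
[4,15] '1'=='1' → l++,r--
[5,14] '9'=='9' → l++,r--
[6,13] '7'=='7' → l++,r--
[7,12] '4'=='4' → l++,r--
[8,11] '2'=='2' → l++,r--
[9,10] '1'=='1' → l++,r--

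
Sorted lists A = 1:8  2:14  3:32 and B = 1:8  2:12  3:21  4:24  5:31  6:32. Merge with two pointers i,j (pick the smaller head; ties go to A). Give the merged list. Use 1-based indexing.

[8, 8, 12, 14, 21, 24, 31, 32, 32]

i=1 j=1: A[i]=8<=B[j]=8 take 8, i++
i=2 j=1: A[i]=14>B[j]=8 take 8, j++
i=2 j=2: A[i]=14>B[j]=12 take 12, j++
i=2 j=3: A[i]=14<=B[j]=21 take 14, i++
i=3 j=3: A[i]=32>B[j]=21 take 21, j++
i=3 j=4: A[i]=32>B[j]=24 take 24, j++
i=3 j=5: A[i]=32>B[j]=31 take 31, j++
i=3 j=6: A[i]=32<=B[j]=32 take 32, i++
i=4 j=6: A done, take B[j]=32, j++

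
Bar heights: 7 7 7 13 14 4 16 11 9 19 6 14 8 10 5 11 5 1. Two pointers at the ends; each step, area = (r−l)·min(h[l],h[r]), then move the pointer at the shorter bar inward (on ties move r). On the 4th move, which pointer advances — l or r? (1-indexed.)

[1,18] min(7,1)*17=17 best=17 * → r--
[1,17] min(7,5)*16=80 best=80 * → r--
[1,16] min(7,11)*15=105 best=105 * → l++
[2,16] min(7,11)*14=98 best=105 → l++

l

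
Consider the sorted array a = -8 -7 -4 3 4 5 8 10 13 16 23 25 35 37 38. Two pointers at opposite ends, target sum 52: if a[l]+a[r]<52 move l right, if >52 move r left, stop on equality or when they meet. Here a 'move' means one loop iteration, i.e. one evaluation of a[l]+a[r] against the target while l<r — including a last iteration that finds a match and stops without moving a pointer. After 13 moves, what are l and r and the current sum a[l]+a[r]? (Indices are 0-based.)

[0,14] -8+38=30 <52 → l++
[1,14] -7+38=31 <52 → l++
[2,14] -4+38=34 <52 → l++
[3,14] 3+38=41 <52 → l++
[4,14] 4+38=42 <52 → l++
[5,14] 5+38=43 <52 → l++
[6,14] 8+38=46 <52 → l++
[7,14] 10+38=48 <52 → l++
[8,14] 13+38=51 <52 → l++
[9,14] 16+38=54 >52 → r--
[9,13] 16+37=53 >52 → r--
[9,12] 16+35=51 <52 → l++
[10,12] 23+35=58 >52 → r--

l=10, r=11, sum=48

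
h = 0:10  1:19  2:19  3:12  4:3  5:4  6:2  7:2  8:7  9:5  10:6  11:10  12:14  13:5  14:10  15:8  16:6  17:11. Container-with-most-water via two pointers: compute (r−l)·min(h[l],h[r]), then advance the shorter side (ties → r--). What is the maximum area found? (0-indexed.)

[0,17] min(10,11)*17=170 best=170 * → l++
[1,17] min(19,11)*16=176 best=176 * → r--
[1,16] min(19,6)*15=90 best=176 → r--
[1,15] min(19,8)*14=112 best=176 → r--
[1,14] min(19,10)*13=130 best=176 → r--
[1,13] min(19,5)*12=60 best=176 → r--
[1,12] min(19,14)*11=154 best=176 → r--
[1,11] min(19,10)*10=100 best=176 → r--
[1,10] min(19,6)*9=54 best=176 → r--
[1,9] min(19,5)*8=40 best=176 → r--
[1,8] min(19,7)*7=49 best=176 → r--
[1,7] min(19,2)*6=12 best=176 → r--
[1,6] min(19,2)*5=10 best=176 → r--
[1,5] min(19,4)*4=16 best=176 → r--
[1,4] min(19,3)*3=9 best=176 → r--
[1,3] min(19,12)*2=24 best=176 → r--
[1,2] min(19,19)*1=19 best=176 → r--

max area = 176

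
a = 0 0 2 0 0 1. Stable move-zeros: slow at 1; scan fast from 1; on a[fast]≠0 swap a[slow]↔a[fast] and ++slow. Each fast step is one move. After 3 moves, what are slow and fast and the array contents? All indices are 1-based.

(s=1,f=1) a[fast]=0 → fast++
(s=1,f=2) a[fast]=0 → fast++
(s=1,f=3) a[fast]=2≠0 swap→a[1]=2 → slow++,fast++

slow=2, fast=4, a=[2, 0, 0, 0, 0, 1]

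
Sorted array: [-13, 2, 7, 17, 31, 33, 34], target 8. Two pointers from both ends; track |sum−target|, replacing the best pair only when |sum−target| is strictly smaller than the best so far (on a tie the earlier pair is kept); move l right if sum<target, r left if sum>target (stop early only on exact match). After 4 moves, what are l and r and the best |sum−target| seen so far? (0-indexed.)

l=0 r=6: -13+34=21 d=13 *, r--
l=0 r=5: -13+33=20 d=12 *, r--
l=0 r=4: -13+31=18 d=10 *, r--
l=0 r=3: -13+17=4 d=4 *, l++

l=1, r=3, best |Δ|=4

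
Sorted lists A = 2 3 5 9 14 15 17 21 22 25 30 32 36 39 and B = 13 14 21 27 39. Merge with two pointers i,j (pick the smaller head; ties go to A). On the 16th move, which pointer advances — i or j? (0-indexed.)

i

[i=0,j=0] A[i]=2<=B[j]=13 take 2 → i++
[i=1,j=0] A[i]=3<=B[j]=13 take 3 → i++
[i=2,j=0] A[i]=5<=B[j]=13 take 5 → i++
[i=3,j=0] A[i]=9<=B[j]=13 take 9 → i++
[i=4,j=0] A[i]=14>B[j]=13 take 13 → j++
[i=4,j=1] A[i]=14<=B[j]=14 take 14 → i++
[i=5,j=1] A[i]=15>B[j]=14 take 14 → j++
[i=5,j=2] A[i]=15<=B[j]=21 take 15 → i++
[i=6,j=2] A[i]=17<=B[j]=21 take 17 → i++
[i=7,j=2] A[i]=21<=B[j]=21 take 21 → i++
[i=8,j=2] A[i]=22>B[j]=21 take 21 → j++
[i=8,j=3] A[i]=22<=B[j]=27 take 22 → i++
[i=9,j=3] A[i]=25<=B[j]=27 take 25 → i++
[i=10,j=3] A[i]=30>B[j]=27 take 27 → j++
[i=10,j=4] A[i]=30<=B[j]=39 take 30 → i++
[i=11,j=4] A[i]=32<=B[j]=39 take 32 → i++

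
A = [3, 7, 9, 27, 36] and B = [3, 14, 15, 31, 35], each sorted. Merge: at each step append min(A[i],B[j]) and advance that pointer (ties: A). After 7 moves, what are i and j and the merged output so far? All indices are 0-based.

i=0 j=0: A[i]=3<=B[j]=3 take 3, i++
i=1 j=0: A[i]=7>B[j]=3 take 3, j++
i=1 j=1: A[i]=7<=B[j]=14 take 7, i++
i=2 j=1: A[i]=9<=B[j]=14 take 9, i++
i=3 j=1: A[i]=27>B[j]=14 take 14, j++
i=3 j=2: A[i]=27>B[j]=15 take 15, j++
i=3 j=3: A[i]=27<=B[j]=31 take 27, i++

i=4, j=3, merged so far=[3, 3, 7, 9, 14, 15, 27]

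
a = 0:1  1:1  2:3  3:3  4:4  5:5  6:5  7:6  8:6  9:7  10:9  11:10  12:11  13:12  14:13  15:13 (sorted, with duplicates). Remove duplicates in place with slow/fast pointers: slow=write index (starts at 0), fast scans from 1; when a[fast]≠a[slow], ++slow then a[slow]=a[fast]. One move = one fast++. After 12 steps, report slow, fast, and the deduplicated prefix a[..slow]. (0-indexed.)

(s=0,f=1) a[fast]=1=a[slow] dup → fast++
(s=0,f=2) a[fast]=3≠a[slow]=1 write a[1]=3 → slow++,fast++
(s=1,f=3) a[fast]=3=a[slow] dup → fast++
(s=1,f=4) a[fast]=4≠a[slow]=3 write a[2]=4 → slow++,fast++
(s=2,f=5) a[fast]=5≠a[slow]=4 write a[3]=5 → slow++,fast++
(s=3,f=6) a[fast]=5=a[slow] dup → fast++
(s=3,f=7) a[fast]=6≠a[slow]=5 write a[4]=6 → slow++,fast++
(s=4,f=8) a[fast]=6=a[slow] dup → fast++
(s=4,f=9) a[fast]=7≠a[slow]=6 write a[5]=7 → slow++,fast++
(s=5,f=10) a[fast]=9≠a[slow]=7 write a[6]=9 → slow++,fast++
(s=6,f=11) a[fast]=10≠a[slow]=9 write a[7]=10 → slow++,fast++
(s=7,f=12) a[fast]=11≠a[slow]=10 write a[8]=11 → slow++,fast++

slow=8, fast=13, prefix=[1, 3, 4, 5, 6, 7, 9, 10, 11]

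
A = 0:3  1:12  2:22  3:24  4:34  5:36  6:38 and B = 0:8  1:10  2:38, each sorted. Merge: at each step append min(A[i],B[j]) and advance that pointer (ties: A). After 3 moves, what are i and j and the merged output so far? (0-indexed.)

i=0 j=0: A[i]=3<=B[j]=8 take 3, i++
i=1 j=0: A[i]=12>B[j]=8 take 8, j++
i=1 j=1: A[i]=12>B[j]=10 take 10, j++

i=1, j=2, merged so far=[3, 8, 10]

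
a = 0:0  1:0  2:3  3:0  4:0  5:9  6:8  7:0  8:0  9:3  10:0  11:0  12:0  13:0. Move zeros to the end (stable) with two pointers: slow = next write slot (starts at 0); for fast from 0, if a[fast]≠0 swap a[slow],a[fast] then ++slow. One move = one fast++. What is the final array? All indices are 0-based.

slow=0 fast=0: a[fast]=0, fast++
slow=0 fast=1: a[fast]=0, fast++
slow=0 fast=2: a[fast]=3≠0 swap→a[0]=3, slow++,fast++
slow=1 fast=3: a[fast]=0, fast++
slow=1 fast=4: a[fast]=0, fast++
slow=1 fast=5: a[fast]=9≠0 swap→a[1]=9, slow++,fast++
slow=2 fast=6: a[fast]=8≠0 swap→a[2]=8, slow++,fast++
slow=3 fast=7: a[fast]=0, fast++
slow=3 fast=8: a[fast]=0, fast++
slow=3 fast=9: a[fast]=3≠0 swap→a[3]=3, slow++,fast++
slow=4 fast=10: a[fast]=0, fast++
slow=4 fast=11: a[fast]=0, fast++
slow=4 fast=12: a[fast]=0, fast++
slow=4 fast=13: a[fast]=0, fast++

[3, 9, 8, 3, 0, 0, 0, 0, 0, 0, 0, 0, 0, 0]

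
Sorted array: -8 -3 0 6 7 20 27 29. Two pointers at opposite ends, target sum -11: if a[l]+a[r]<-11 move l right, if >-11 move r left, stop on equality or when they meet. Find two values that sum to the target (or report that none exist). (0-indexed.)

(-8, -3)

[0,7] -8+29=21 >-11 → r--
[0,6] -8+27=19 >-11 → r--
[0,5] -8+20=12 >-11 → r--
[0,4] -8+7=-1 >-11 → r--
[0,3] -8+6=-2 >-11 → r--
[0,2] -8+0=-8 >-11 → r--
[0,1] -8+-3=-11 → found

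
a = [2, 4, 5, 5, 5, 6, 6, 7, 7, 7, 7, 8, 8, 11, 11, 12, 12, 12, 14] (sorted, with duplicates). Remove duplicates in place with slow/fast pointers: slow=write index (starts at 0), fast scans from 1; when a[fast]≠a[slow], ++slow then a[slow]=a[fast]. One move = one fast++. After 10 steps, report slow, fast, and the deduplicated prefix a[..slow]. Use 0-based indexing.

(s=0,f=1) a[fast]=4≠a[slow]=2 write a[1]=4 → slow++,fast++
(s=1,f=2) a[fast]=5≠a[slow]=4 write a[2]=5 → slow++,fast++
(s=2,f=3) a[fast]=5=a[slow] dup → fast++
(s=2,f=4) a[fast]=5=a[slow] dup → fast++
(s=2,f=5) a[fast]=6≠a[slow]=5 write a[3]=6 → slow++,fast++
(s=3,f=6) a[fast]=6=a[slow] dup → fast++
(s=3,f=7) a[fast]=7≠a[slow]=6 write a[4]=7 → slow++,fast++
(s=4,f=8) a[fast]=7=a[slow] dup → fast++
(s=4,f=9) a[fast]=7=a[slow] dup → fast++
(s=4,f=10) a[fast]=7=a[slow] dup → fast++

slow=4, fast=11, prefix=[2, 4, 5, 6, 7]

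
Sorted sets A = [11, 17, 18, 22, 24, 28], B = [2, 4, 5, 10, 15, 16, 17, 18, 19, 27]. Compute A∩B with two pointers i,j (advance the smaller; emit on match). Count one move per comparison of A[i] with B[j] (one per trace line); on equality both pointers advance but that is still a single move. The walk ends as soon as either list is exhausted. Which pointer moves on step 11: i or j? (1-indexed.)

i=1 j=1: 11>2, j++
i=1 j=2: 11>4, j++
i=1 j=3: 11>5, j++
i=1 j=4: 11>10, j++
i=1 j=5: 11<15, i++
i=2 j=5: 17>15, j++
i=2 j=6: 17>16, j++
i=2 j=7: 17==17 emit, i++,j++
i=3 j=8: 18==18 emit, i++,j++
i=4 j=9: 22>19, j++
i=4 j=10: 22<27, i++

i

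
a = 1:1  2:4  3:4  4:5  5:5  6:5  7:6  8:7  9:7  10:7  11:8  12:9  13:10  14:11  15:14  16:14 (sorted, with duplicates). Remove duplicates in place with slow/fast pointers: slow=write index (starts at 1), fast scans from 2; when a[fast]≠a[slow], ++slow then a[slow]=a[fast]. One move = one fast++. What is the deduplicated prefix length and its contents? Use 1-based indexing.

slow=1 fast=2: a[fast]=4≠a[slow]=1 write a[2]=4, slow++,fast++
slow=2 fast=3: a[fast]=4=a[slow] dup, fast++
slow=2 fast=4: a[fast]=5≠a[slow]=4 write a[3]=5, slow++,fast++
slow=3 fast=5: a[fast]=5=a[slow] dup, fast++
slow=3 fast=6: a[fast]=5=a[slow] dup, fast++
slow=3 fast=7: a[fast]=6≠a[slow]=5 write a[4]=6, slow++,fast++
slow=4 fast=8: a[fast]=7≠a[slow]=6 write a[5]=7, slow++,fast++
slow=5 fast=9: a[fast]=7=a[slow] dup, fast++
slow=5 fast=10: a[fast]=7=a[slow] dup, fast++
slow=5 fast=11: a[fast]=8≠a[slow]=7 write a[6]=8, slow++,fast++
slow=6 fast=12: a[fast]=9≠a[slow]=8 write a[7]=9, slow++,fast++
slow=7 fast=13: a[fast]=10≠a[slow]=9 write a[8]=10, slow++,fast++
slow=8 fast=14: a[fast]=11≠a[slow]=10 write a[9]=11, slow++,fast++
slow=9 fast=15: a[fast]=14≠a[slow]=11 write a[10]=14, slow++,fast++
slow=10 fast=16: a[fast]=14=a[slow] dup, fast++

length 10; prefix = [1, 4, 5, 6, 7, 8, 9, 10, 11, 14]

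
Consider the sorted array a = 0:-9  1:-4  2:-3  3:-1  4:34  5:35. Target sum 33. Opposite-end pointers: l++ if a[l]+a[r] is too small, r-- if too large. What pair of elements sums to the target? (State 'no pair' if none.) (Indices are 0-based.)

(-1, 34)

l=0 r=5: -9+35=26 <33, l++
l=1 r=5: -4+35=31 <33, l++
l=2 r=5: -3+35=32 <33, l++
l=3 r=5: -1+35=34 >33, r--
l=3 r=4: -1+34=33, found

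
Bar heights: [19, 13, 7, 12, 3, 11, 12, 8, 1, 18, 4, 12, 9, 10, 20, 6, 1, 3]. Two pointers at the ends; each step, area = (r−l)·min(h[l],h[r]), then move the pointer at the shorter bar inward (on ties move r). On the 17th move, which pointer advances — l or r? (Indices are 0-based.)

l

l=0 r=17: min(19,3)*17=51 best=51 *, r--
l=0 r=16: min(19,1)*16=16 best=51, r--
l=0 r=15: min(19,6)*15=90 best=90 *, r--
l=0 r=14: min(19,20)*14=266 best=266 *, l++
l=1 r=14: min(13,20)*13=169 best=266, l++
l=2 r=14: min(7,20)*12=84 best=266, l++
l=3 r=14: min(12,20)*11=132 best=266, l++
l=4 r=14: min(3,20)*10=30 best=266, l++
l=5 r=14: min(11,20)*9=99 best=266, l++
l=6 r=14: min(12,20)*8=96 best=266, l++
l=7 r=14: min(8,20)*7=56 best=266, l++
l=8 r=14: min(1,20)*6=6 best=266, l++
l=9 r=14: min(18,20)*5=90 best=266, l++
l=10 r=14: min(4,20)*4=16 best=266, l++
l=11 r=14: min(12,20)*3=36 best=266, l++
l=12 r=14: min(9,20)*2=18 best=266, l++
l=13 r=14: min(10,20)*1=10 best=266, l++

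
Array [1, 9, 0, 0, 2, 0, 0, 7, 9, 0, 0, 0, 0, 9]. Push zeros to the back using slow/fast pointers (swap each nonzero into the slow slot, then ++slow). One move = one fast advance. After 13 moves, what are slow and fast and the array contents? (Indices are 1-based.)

slow=1 fast=1: a[fast]=1≠0 swap→a[1]=1, slow++,fast++
slow=2 fast=2: a[fast]=9≠0 swap→a[2]=9, slow++,fast++
slow=3 fast=3: a[fast]=0, fast++
slow=3 fast=4: a[fast]=0, fast++
slow=3 fast=5: a[fast]=2≠0 swap→a[3]=2, slow++,fast++
slow=4 fast=6: a[fast]=0, fast++
slow=4 fast=7: a[fast]=0, fast++
slow=4 fast=8: a[fast]=7≠0 swap→a[4]=7, slow++,fast++
slow=5 fast=9: a[fast]=9≠0 swap→a[5]=9, slow++,fast++
slow=6 fast=10: a[fast]=0, fast++
slow=6 fast=11: a[fast]=0, fast++
slow=6 fast=12: a[fast]=0, fast++
slow=6 fast=13: a[fast]=0, fast++

slow=6, fast=14, a=[1, 9, 2, 7, 9, 0, 0, 0, 0, 0, 0, 0, 0, 9]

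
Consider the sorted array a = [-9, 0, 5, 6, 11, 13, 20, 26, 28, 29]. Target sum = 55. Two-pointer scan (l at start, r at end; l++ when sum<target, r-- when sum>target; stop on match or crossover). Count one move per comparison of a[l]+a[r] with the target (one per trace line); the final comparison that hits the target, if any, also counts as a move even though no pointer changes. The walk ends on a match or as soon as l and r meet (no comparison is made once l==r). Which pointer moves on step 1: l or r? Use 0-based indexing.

l

l=0 r=9: -9+29=20 <55, l++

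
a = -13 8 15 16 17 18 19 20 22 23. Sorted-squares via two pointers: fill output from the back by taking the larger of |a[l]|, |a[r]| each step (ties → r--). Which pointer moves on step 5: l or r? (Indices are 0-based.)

l=0 r=9: |-13|<=|23| out[9]=529, r--
l=0 r=8: |-13|<=|22| out[8]=484, r--
l=0 r=7: |-13|<=|20| out[7]=400, r--
l=0 r=6: |-13|<=|19| out[6]=361, r--
l=0 r=5: |-13|<=|18| out[5]=324, r--

r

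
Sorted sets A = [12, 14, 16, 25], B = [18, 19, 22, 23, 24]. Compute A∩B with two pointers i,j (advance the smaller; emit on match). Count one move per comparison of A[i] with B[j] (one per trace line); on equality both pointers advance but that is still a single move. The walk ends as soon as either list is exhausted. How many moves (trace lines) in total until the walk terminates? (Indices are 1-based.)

8 moves

i=1 j=1: 12<18, i++
i=2 j=1: 14<18, i++
i=3 j=1: 16<18, i++
i=4 j=1: 25>18, j++
i=4 j=2: 25>19, j++
i=4 j=3: 25>22, j++
i=4 j=4: 25>23, j++
i=4 j=5: 25>24, j++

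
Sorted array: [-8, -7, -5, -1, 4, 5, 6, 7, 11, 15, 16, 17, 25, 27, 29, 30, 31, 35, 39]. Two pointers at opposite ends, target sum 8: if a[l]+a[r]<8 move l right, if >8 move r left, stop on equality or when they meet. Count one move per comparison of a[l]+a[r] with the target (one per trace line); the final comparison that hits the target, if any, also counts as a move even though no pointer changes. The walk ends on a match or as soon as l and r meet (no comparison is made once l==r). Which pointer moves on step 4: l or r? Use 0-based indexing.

r

[0,18] -8+39=31 >8 → r--
[0,17] -8+35=27 >8 → r--
[0,16] -8+31=23 >8 → r--
[0,15] -8+30=22 >8 → r--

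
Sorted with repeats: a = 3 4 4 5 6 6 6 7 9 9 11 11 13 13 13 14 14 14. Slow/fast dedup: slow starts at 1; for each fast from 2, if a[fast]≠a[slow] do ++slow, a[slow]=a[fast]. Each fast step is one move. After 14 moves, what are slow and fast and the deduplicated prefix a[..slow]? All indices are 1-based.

slow=8, fast=16, prefix=[3, 4, 5, 6, 7, 9, 11, 13]

slow=1 fast=2: a[fast]=4≠a[slow]=3 write a[2]=4, slow++,fast++
slow=2 fast=3: a[fast]=4=a[slow] dup, fast++
slow=2 fast=4: a[fast]=5≠a[slow]=4 write a[3]=5, slow++,fast++
slow=3 fast=5: a[fast]=6≠a[slow]=5 write a[4]=6, slow++,fast++
slow=4 fast=6: a[fast]=6=a[slow] dup, fast++
slow=4 fast=7: a[fast]=6=a[slow] dup, fast++
slow=4 fast=8: a[fast]=7≠a[slow]=6 write a[5]=7, slow++,fast++
slow=5 fast=9: a[fast]=9≠a[slow]=7 write a[6]=9, slow++,fast++
slow=6 fast=10: a[fast]=9=a[slow] dup, fast++
slow=6 fast=11: a[fast]=11≠a[slow]=9 write a[7]=11, slow++,fast++
slow=7 fast=12: a[fast]=11=a[slow] dup, fast++
slow=7 fast=13: a[fast]=13≠a[slow]=11 write a[8]=13, slow++,fast++
slow=8 fast=14: a[fast]=13=a[slow] dup, fast++
slow=8 fast=15: a[fast]=13=a[slow] dup, fast++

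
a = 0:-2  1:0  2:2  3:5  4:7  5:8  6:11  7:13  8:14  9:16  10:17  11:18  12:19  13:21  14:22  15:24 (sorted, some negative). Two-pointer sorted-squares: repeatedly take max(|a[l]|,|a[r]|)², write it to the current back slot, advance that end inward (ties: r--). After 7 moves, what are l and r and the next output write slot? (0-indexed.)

l=0, r=8, next write slot=8

l=0 r=15: |-2|<=|24| out[15]=576, r--
l=0 r=14: |-2|<=|22| out[14]=484, r--
l=0 r=13: |-2|<=|21| out[13]=441, r--
l=0 r=12: |-2|<=|19| out[12]=361, r--
l=0 r=11: |-2|<=|18| out[11]=324, r--
l=0 r=10: |-2|<=|17| out[10]=289, r--
l=0 r=9: |-2|<=|16| out[9]=256, r--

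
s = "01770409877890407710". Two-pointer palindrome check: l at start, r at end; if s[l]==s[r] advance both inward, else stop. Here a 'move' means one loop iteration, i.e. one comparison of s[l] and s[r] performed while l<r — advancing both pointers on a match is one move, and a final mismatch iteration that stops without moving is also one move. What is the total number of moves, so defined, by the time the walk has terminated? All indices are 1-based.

[1,20] '0'=='0' → l++,r--
[2,19] '1'=='1' → l++,r--
[3,18] '7'=='7' → l++,r--
[4,17] '7'=='7' → l++,r--
[5,16] '0'=='0' → l++,r--
[6,15] '4'=='4' → l++,r--
[7,14] '0'=='0' → l++,r--
[8,13] '9'=='9' → l++,r--
[9,12] '8'=='8' → l++,r--
[10,11] '7'=='7' → l++,r--

10 moves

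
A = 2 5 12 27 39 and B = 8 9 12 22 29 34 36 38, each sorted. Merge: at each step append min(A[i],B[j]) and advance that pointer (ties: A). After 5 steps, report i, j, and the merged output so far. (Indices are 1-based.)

i=4, j=3, merged so far=[2, 5, 8, 9, 12]

i=1 j=1: A[i]=2<=B[j]=8 take 2, i++
i=2 j=1: A[i]=5<=B[j]=8 take 5, i++
i=3 j=1: A[i]=12>B[j]=8 take 8, j++
i=3 j=2: A[i]=12>B[j]=9 take 9, j++
i=3 j=3: A[i]=12<=B[j]=12 take 12, i++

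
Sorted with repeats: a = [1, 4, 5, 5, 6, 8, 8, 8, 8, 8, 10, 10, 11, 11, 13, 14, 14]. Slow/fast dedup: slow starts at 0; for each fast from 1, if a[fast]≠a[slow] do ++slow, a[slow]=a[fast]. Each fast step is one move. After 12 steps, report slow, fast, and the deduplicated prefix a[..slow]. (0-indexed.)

slow=0 fast=1: a[fast]=4≠a[slow]=1 write a[1]=4, slow++,fast++
slow=1 fast=2: a[fast]=5≠a[slow]=4 write a[2]=5, slow++,fast++
slow=2 fast=3: a[fast]=5=a[slow] dup, fast++
slow=2 fast=4: a[fast]=6≠a[slow]=5 write a[3]=6, slow++,fast++
slow=3 fast=5: a[fast]=8≠a[slow]=6 write a[4]=8, slow++,fast++
slow=4 fast=6: a[fast]=8=a[slow] dup, fast++
slow=4 fast=7: a[fast]=8=a[slow] dup, fast++
slow=4 fast=8: a[fast]=8=a[slow] dup, fast++
slow=4 fast=9: a[fast]=8=a[slow] dup, fast++
slow=4 fast=10: a[fast]=10≠a[slow]=8 write a[5]=10, slow++,fast++
slow=5 fast=11: a[fast]=10=a[slow] dup, fast++
slow=5 fast=12: a[fast]=11≠a[slow]=10 write a[6]=11, slow++,fast++

slow=6, fast=13, prefix=[1, 4, 5, 6, 8, 10, 11]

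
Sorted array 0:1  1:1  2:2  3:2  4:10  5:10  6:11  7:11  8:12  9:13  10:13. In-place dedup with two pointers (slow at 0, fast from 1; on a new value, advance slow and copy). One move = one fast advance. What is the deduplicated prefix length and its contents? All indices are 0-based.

length 6; prefix = [1, 2, 10, 11, 12, 13]

slow=0 fast=1: a[fast]=1=a[slow] dup, fast++
slow=0 fast=2: a[fast]=2≠a[slow]=1 write a[1]=2, slow++,fast++
slow=1 fast=3: a[fast]=2=a[slow] dup, fast++
slow=1 fast=4: a[fast]=10≠a[slow]=2 write a[2]=10, slow++,fast++
slow=2 fast=5: a[fast]=10=a[slow] dup, fast++
slow=2 fast=6: a[fast]=11≠a[slow]=10 write a[3]=11, slow++,fast++
slow=3 fast=7: a[fast]=11=a[slow] dup, fast++
slow=3 fast=8: a[fast]=12≠a[slow]=11 write a[4]=12, slow++,fast++
slow=4 fast=9: a[fast]=13≠a[slow]=12 write a[5]=13, slow++,fast++
slow=5 fast=10: a[fast]=13=a[slow] dup, fast++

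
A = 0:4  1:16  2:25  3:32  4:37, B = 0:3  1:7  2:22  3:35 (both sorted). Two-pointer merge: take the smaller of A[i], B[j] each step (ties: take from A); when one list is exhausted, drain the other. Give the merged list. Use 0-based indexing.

[i=0,j=0] A[i]=4>B[j]=3 take 3 → j++
[i=0,j=1] A[i]=4<=B[j]=7 take 4 → i++
[i=1,j=1] A[i]=16>B[j]=7 take 7 → j++
[i=1,j=2] A[i]=16<=B[j]=22 take 16 → i++
[i=2,j=2] A[i]=25>B[j]=22 take 22 → j++
[i=2,j=3] A[i]=25<=B[j]=35 take 25 → i++
[i=3,j=3] A[i]=32<=B[j]=35 take 32 → i++
[i=4,j=3] A[i]=37>B[j]=35 take 35 → j++
[i=4,j=4] B done, take A[i]=37 → i++

[3, 4, 7, 16, 22, 25, 32, 35, 37]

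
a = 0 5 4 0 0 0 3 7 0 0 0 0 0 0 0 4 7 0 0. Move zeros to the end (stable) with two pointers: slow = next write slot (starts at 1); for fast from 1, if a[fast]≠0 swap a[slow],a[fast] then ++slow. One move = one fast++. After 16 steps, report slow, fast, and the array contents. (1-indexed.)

slow=6, fast=17, a=[5, 4, 3, 7, 4, 0, 0, 0, 0, 0, 0, 0, 0, 0, 0, 0, 7, 0, 0]

slow=1 fast=1: a[fast]=0, fast++
slow=1 fast=2: a[fast]=5≠0 swap→a[1]=5, slow++,fast++
slow=2 fast=3: a[fast]=4≠0 swap→a[2]=4, slow++,fast++
slow=3 fast=4: a[fast]=0, fast++
slow=3 fast=5: a[fast]=0, fast++
slow=3 fast=6: a[fast]=0, fast++
slow=3 fast=7: a[fast]=3≠0 swap→a[3]=3, slow++,fast++
slow=4 fast=8: a[fast]=7≠0 swap→a[4]=7, slow++,fast++
slow=5 fast=9: a[fast]=0, fast++
slow=5 fast=10: a[fast]=0, fast++
slow=5 fast=11: a[fast]=0, fast++
slow=5 fast=12: a[fast]=0, fast++
slow=5 fast=13: a[fast]=0, fast++
slow=5 fast=14: a[fast]=0, fast++
slow=5 fast=15: a[fast]=0, fast++
slow=5 fast=16: a[fast]=4≠0 swap→a[5]=4, slow++,fast++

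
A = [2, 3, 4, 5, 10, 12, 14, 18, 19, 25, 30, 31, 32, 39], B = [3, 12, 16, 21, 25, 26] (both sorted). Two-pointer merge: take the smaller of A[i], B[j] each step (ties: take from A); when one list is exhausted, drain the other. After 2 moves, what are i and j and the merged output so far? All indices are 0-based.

i=2, j=0, merged so far=[2, 3]

[i=0,j=0] A[i]=2<=B[j]=3 take 2 → i++
[i=1,j=0] A[i]=3<=B[j]=3 take 3 → i++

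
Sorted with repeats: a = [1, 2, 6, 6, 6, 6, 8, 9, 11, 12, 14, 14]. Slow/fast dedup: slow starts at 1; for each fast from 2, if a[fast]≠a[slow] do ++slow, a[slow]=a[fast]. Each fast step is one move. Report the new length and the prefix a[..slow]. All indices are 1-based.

length 8; prefix = [1, 2, 6, 8, 9, 11, 12, 14]

(s=1,f=2) a[fast]=2≠a[slow]=1 write a[2]=2 → slow++,fast++
(s=2,f=3) a[fast]=6≠a[slow]=2 write a[3]=6 → slow++,fast++
(s=3,f=4) a[fast]=6=a[slow] dup → fast++
(s=3,f=5) a[fast]=6=a[slow] dup → fast++
(s=3,f=6) a[fast]=6=a[slow] dup → fast++
(s=3,f=7) a[fast]=8≠a[slow]=6 write a[4]=8 → slow++,fast++
(s=4,f=8) a[fast]=9≠a[slow]=8 write a[5]=9 → slow++,fast++
(s=5,f=9) a[fast]=11≠a[slow]=9 write a[6]=11 → slow++,fast++
(s=6,f=10) a[fast]=12≠a[slow]=11 write a[7]=12 → slow++,fast++
(s=7,f=11) a[fast]=14≠a[slow]=12 write a[8]=14 → slow++,fast++
(s=8,f=12) a[fast]=14=a[slow] dup → fast++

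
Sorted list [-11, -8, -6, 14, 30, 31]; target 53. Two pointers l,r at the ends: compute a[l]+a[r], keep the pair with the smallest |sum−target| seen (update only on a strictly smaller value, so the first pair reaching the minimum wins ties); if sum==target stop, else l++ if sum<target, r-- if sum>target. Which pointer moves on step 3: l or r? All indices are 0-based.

[0,5] -11+31=20 d=33 * → l++
[1,5] -8+31=23 d=30 * → l++
[2,5] -6+31=25 d=28 * → l++

l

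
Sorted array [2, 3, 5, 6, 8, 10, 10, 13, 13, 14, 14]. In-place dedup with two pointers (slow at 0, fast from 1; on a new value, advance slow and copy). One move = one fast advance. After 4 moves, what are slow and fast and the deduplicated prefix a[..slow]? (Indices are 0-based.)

slow=0 fast=1: a[fast]=3≠a[slow]=2 write a[1]=3, slow++,fast++
slow=1 fast=2: a[fast]=5≠a[slow]=3 write a[2]=5, slow++,fast++
slow=2 fast=3: a[fast]=6≠a[slow]=5 write a[3]=6, slow++,fast++
slow=3 fast=4: a[fast]=8≠a[slow]=6 write a[4]=8, slow++,fast++

slow=4, fast=5, prefix=[2, 3, 5, 6, 8]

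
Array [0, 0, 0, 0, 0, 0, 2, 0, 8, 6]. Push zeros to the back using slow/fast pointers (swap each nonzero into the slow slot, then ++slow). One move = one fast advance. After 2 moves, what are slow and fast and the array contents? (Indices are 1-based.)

(s=1,f=1) a[fast]=0 → fast++
(s=1,f=2) a[fast]=0 → fast++

slow=1, fast=3, a=[0, 0, 0, 0, 0, 0, 2, 0, 8, 6]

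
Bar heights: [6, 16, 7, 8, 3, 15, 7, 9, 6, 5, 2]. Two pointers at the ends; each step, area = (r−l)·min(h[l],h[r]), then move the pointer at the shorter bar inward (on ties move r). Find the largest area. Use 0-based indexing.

max area = 60

[0,10] min(6,2)*10=20 best=20 * → r--
[0,9] min(6,5)*9=45 best=45 * → r--
[0,8] min(6,6)*8=48 best=48 * → r--
[0,7] min(6,9)*7=42 best=48 → l++
[1,7] min(16,9)*6=54 best=54 * → r--
[1,6] min(16,7)*5=35 best=54 → r--
[1,5] min(16,15)*4=60 best=60 * → r--
[1,4] min(16,3)*3=9 best=60 → r--
[1,3] min(16,8)*2=16 best=60 → r--
[1,2] min(16,7)*1=7 best=60 → r--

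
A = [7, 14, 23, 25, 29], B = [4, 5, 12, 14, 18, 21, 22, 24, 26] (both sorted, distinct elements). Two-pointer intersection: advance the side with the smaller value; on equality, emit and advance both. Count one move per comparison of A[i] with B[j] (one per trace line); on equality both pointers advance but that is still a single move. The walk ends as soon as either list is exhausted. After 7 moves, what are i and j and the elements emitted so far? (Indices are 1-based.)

[i=1,j=1] 7>4 → j++
[i=1,j=2] 7>5 → j++
[i=1,j=3] 7<12 → i++
[i=2,j=3] 14>12 → j++
[i=2,j=4] 14==14 emit → i++,j++
[i=3,j=5] 23>18 → j++
[i=3,j=6] 23>21 → j++

i=3, j=7, emitted=[14]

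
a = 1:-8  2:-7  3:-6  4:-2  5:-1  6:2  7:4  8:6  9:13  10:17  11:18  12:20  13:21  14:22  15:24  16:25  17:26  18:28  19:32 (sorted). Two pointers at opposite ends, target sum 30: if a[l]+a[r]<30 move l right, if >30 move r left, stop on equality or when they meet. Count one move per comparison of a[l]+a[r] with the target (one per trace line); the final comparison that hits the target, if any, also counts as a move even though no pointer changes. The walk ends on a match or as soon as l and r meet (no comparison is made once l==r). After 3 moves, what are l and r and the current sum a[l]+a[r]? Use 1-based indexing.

[1,19] -8+32=24 <30 → l++
[2,19] -7+32=25 <30 → l++
[3,19] -6+32=26 <30 → l++

l=4, r=19, sum=30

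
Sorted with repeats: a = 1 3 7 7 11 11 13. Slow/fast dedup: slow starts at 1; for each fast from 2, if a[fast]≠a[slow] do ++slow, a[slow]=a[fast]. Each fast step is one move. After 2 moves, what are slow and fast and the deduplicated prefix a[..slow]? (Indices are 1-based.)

slow=1 fast=2: a[fast]=3≠a[slow]=1 write a[2]=3, slow++,fast++
slow=2 fast=3: a[fast]=7≠a[slow]=3 write a[3]=7, slow++,fast++

slow=3, fast=4, prefix=[1, 3, 7]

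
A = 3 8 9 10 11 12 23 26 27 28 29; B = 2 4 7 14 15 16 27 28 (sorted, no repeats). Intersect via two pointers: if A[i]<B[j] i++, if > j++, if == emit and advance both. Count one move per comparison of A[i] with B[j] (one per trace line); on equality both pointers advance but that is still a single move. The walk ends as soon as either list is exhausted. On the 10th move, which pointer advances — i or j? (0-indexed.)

[i=0,j=0] 3>2 → j++
[i=0,j=1] 3<4 → i++
[i=1,j=1] 8>4 → j++
[i=1,j=2] 8>7 → j++
[i=1,j=3] 8<14 → i++
[i=2,j=3] 9<14 → i++
[i=3,j=3] 10<14 → i++
[i=4,j=3] 11<14 → i++
[i=5,j=3] 12<14 → i++
[i=6,j=3] 23>14 → j++

j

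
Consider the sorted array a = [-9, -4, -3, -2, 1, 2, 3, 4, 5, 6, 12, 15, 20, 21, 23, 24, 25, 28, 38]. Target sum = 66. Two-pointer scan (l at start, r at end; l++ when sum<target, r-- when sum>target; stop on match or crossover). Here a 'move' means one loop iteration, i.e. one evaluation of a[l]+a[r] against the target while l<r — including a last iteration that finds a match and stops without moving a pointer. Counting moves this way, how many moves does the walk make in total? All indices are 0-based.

[0,18] -9+38=29 <66 → l++
[1,18] -4+38=34 <66 → l++
[2,18] -3+38=35 <66 → l++
[3,18] -2+38=36 <66 → l++
[4,18] 1+38=39 <66 → l++
[5,18] 2+38=40 <66 → l++
[6,18] 3+38=41 <66 → l++
[7,18] 4+38=42 <66 → l++
[8,18] 5+38=43 <66 → l++
[9,18] 6+38=44 <66 → l++
[10,18] 12+38=50 <66 → l++
[11,18] 15+38=53 <66 → l++
[12,18] 20+38=58 <66 → l++
[13,18] 21+38=59 <66 → l++
[14,18] 23+38=61 <66 → l++
[15,18] 24+38=62 <66 → l++
[16,18] 25+38=63 <66 → l++
[17,18] 28+38=66 → found

18 moves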